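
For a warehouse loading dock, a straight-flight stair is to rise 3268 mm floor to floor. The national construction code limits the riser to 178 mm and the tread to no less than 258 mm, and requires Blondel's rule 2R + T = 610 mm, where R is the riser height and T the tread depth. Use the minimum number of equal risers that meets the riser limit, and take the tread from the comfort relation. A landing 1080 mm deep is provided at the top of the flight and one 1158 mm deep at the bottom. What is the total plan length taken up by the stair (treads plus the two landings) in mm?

⌈3268/178⌉ = 19 risers.
Each riser is 3268/19 = 172 mm (≤ 178 mm).
T = 610 − 2·172 = 266 mm, which satisfies the 258 mm minimum.
Going = (19 − 1) × 266 = 4788 mm.
Enclosure = 4788 + 1080 + 1158 = 7026 mm.

7026 mm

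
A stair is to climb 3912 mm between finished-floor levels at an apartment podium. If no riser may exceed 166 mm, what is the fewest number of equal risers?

24 risers

3912 / 166 = 23.57, so 24 risers are needed.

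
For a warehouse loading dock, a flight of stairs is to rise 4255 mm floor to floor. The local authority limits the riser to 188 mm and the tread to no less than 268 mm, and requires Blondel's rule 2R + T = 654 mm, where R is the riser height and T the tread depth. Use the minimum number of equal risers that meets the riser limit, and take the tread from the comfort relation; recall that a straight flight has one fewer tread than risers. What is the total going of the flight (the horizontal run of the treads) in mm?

6248 mm

At most 188 each: 4255/188 = 22.63, giving 23 risers.
Each riser is 4255/23 = 185 mm (≤ 188 mm).
From 2R + T = 654: T = 654 − 370 = 284 mm.
Going = (23 − 1) × 284 = 6248 mm.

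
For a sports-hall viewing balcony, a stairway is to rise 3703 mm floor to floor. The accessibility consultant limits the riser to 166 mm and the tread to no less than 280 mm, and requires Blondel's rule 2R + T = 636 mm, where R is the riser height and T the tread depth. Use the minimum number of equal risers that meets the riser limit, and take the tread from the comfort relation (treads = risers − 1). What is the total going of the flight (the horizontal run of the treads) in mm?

6908 mm

3703 / 166 = 22.31, so 23 risers are needed.
Each riser is 3703/23 = 161 mm (≤ 166 mm).
From 2R + T = 636: T = 636 − 322 = 314 mm.
Treads = 23 − 1 = 22; going = 22 × 314 = 6908 mm.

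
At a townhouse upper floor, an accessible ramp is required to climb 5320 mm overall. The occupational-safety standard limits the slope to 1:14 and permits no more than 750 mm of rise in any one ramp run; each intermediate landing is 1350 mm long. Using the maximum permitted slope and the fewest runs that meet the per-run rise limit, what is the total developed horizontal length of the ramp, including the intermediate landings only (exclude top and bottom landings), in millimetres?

83930 mm

5320 / 750 = 7.09, so 8 ramp runs are needed. That means 7 intermediate landings.
Horizontal run for 5320 mm of rise at 1:14 is 5320 × 14 = 74480 mm.
7 intermediate landings contribute 7 × 1350 = 9450 mm.
Developed length = 74480 + 9450 = 83930 mm.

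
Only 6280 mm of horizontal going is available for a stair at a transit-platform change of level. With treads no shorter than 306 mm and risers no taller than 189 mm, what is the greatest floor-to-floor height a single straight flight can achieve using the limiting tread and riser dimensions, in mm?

Treads that fit: ⌊6280 / 306⌋ = 20.
Risers = treads + 1 = 21.
Maximum height = 21 × 189 = 3969 mm.

3969 mm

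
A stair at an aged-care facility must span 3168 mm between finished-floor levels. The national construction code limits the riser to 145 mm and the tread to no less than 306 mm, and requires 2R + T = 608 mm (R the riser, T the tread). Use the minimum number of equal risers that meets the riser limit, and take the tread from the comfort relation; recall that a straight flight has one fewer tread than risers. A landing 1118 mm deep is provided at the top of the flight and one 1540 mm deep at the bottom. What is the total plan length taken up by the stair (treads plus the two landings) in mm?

9378 mm

At most 145 each: 3168/145 = 21.85, giving 22 risers.
Each riser is 3168/22 = 144 mm (≤ 145 mm).
From 2R + T = 608: T = 608 − 288 = 320 mm.
22 risers give 21 treads; going = 21 × 320 = 6720 mm.
Enclosure = 6720 + 1118 + 1540 = 9378 mm.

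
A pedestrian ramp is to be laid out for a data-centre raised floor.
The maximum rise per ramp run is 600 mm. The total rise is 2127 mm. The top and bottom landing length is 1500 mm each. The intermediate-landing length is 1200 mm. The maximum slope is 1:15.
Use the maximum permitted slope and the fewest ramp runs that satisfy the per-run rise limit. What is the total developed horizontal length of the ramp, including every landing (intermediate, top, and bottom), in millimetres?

38505 mm

2127 / 600 = 3.545 → round up to 4 ramp runs. That means 3 intermediate landings.
Horizontal run for 2127 mm of rise at 1:15 is 2127 × 15 = 31905 mm.
3 intermediate landings contribute 3 × 1200 = 3600 mm.
Top and bottom landings: 2 × 1500 = 3000 mm.
Total = 31905 + 3600 + 3000 = 38505 mm.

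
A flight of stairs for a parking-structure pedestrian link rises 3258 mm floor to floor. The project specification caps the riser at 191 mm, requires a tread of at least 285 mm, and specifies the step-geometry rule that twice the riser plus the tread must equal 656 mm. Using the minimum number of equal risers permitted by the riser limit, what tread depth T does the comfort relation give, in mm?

294 mm

3258 / 191 = 17.06, so 18 risers are needed.
R = 3258 ÷ 18 = 181 mm.
Tread T = 656 − 2 × 181 = 294 mm (≥ 285 mm).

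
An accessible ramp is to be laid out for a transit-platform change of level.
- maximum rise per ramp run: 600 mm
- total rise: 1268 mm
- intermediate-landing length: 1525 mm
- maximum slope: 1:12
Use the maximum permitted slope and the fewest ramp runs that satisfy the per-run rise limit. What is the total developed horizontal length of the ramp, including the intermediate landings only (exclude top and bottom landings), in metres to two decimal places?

⌈1268/600⌉ = 3 ramp runs. That means 2 intermediate landings.
Horizontal run for 1268 mm of rise at 1:12 is 1268 × 12 = 15216 mm.
Intermediate landings: 2 × 1525 = 3050 mm.
Developed length = 15216 + 3050 = 18266 mm.
= 18.27 m.

18.27 m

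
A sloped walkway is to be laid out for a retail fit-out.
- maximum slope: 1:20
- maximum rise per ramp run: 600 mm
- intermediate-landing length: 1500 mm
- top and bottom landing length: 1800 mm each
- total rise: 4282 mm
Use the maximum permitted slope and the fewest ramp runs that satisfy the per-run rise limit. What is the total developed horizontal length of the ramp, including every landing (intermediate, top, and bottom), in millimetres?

99740 mm

4282 / 600 = 7.14, so 8 ramp runs are needed. That means 7 intermediate landings.
Ramp run (horizontal) at 1:20: 4282 × 20 = 85640 mm.
Intermediate landings: 7 × 1500 = 10500 mm.
Top and bottom landings: 2 × 1800 = 3600 mm.
Total = 85640 + 10500 + 3600 = 99740 mm.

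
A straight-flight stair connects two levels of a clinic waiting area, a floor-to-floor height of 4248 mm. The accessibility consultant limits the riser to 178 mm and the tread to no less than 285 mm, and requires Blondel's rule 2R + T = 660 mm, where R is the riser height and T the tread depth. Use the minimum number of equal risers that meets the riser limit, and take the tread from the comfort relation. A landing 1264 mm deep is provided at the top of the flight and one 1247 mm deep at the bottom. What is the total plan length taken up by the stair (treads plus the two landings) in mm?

⌈4248/178⌉ = 24 risers.
R = 4248 ÷ 24 = 177 mm.
From 2R + T = 660: T = 660 − 354 = 306 mm.
Going = (24 − 1) × 306 = 7038 mm.
Add landings: 7038 + 1264 + 1247 = 9549 mm.

9549 mm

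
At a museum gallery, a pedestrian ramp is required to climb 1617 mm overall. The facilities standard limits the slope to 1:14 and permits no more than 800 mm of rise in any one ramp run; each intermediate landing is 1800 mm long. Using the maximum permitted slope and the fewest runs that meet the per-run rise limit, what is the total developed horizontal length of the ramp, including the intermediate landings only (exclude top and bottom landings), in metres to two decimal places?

26.24 m

1617 / 800 = 2.021 → round up to 3 ramp runs. That means 2 intermediate landings.
Ramp run (horizontal) at 1:14: 1617 × 14 = 22638 mm.
Intermediate landings: 2 × 1800 = 3600 mm.
Developed length = 22638 + 3600 = 26238 mm.
= 26.24 m.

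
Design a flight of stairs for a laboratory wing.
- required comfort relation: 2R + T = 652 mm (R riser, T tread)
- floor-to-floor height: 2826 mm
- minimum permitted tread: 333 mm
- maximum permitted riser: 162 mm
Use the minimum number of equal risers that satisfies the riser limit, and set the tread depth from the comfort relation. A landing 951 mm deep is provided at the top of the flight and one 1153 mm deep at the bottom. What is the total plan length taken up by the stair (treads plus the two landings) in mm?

At most 162 each: 2826/162 = 17.44, giving 18 risers.
R = 2826 ÷ 18 = 157 mm.
From 2R + T = 652: T = 652 − 314 = 338 mm.
Going = (18 − 1) × 338 = 5746 mm.
Add landings: 5746 + 951 + 1153 = 7850 mm.

7850 mm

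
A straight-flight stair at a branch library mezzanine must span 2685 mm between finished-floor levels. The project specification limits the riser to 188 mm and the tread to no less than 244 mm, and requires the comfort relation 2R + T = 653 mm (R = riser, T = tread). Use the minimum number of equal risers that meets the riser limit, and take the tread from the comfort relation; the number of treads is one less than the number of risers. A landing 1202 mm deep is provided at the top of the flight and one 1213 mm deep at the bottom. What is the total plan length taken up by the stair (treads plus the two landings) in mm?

6545 mm

2685 / 188 = 14.28, so 15 risers are needed.
Each riser is 2685/15 = 179 mm (≤ 188 mm).
T = 653 − 2·179 = 295 mm, which satisfies the 244 mm minimum.
Treads = 15 − 1 = 14; going = 14 × 295 = 4130 mm.
Add landings: 4130 + 1202 + 1213 = 6545 mm.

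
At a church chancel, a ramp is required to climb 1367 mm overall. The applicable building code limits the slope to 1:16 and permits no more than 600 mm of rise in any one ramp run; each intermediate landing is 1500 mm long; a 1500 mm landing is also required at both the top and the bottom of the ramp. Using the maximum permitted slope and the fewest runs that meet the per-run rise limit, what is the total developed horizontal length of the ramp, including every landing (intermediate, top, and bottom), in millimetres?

27872 mm

⌈1367/600⌉ = 3 ramp runs. That means 2 intermediate landings.
Ramp run (horizontal) at 1:16: 1367 × 16 = 21872 mm.
Intermediate landings: 2 × 1500 = 3000 mm.
Top and bottom landings: 2 × 1500 = 3000 mm.
Total = 21872 + 3000 + 3000 = 27872 mm.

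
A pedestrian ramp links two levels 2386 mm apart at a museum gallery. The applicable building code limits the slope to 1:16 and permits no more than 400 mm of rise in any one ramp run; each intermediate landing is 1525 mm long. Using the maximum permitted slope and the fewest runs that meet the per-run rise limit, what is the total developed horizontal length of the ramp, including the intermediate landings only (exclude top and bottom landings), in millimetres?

45801 mm

2386 / 400 = 5.965 → round up to 6 ramp runs. That means 5 intermediate landings.
Horizontal run for 2386 mm of rise at 1:16 is 2386 × 16 = 38176 mm.
Intermediate landings: 5 × 1525 = 7625 mm.
Developed length = 38176 + 7625 = 45801 mm.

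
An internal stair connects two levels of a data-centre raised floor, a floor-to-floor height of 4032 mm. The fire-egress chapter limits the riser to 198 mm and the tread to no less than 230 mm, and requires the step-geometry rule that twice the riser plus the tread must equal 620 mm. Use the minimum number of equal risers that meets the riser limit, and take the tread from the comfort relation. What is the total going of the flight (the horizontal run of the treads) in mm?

At most 198 each: 4032/198 = 20.36, giving 21 risers.
Riser R = 4032 / 21 = 192 mm, within the 198 mm limit.
T = 620 − 2·192 = 236 mm, which satisfies the 230 mm minimum.
Treads = 21 − 1 = 20; going = 20 × 236 = 4720 mm.

4720 mm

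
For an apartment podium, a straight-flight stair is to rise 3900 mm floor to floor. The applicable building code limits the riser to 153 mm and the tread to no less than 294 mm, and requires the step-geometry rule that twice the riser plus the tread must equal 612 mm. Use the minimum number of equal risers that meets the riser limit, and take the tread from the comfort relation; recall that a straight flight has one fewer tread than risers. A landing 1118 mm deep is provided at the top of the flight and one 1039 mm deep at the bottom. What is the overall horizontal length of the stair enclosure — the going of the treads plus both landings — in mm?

9957 mm

At most 153 each: 3900/153 = 25.49, giving 26 risers.
Each riser is 3900/26 = 150 mm (≤ 153 mm).
T = 612 − 2·150 = 312 mm, which satisfies the 294 mm minimum.
Going = (26 − 1) × 312 = 7800 mm.
Add landings: 7800 + 1118 + 1039 = 9957 mm.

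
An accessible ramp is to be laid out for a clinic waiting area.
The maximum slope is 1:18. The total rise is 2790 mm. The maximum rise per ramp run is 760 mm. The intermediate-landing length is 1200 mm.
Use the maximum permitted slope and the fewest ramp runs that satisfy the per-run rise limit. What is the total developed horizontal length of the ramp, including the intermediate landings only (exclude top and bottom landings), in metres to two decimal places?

53.82 m

2790 / 760 = 3.67, so 4 ramp runs are needed. That means 3 intermediate landings.
Ramp run (horizontal) at 1:18: 2790 × 18 = 50220 mm.
Intermediate landings: 3 × 1200 = 3600 mm.
Developed length = 50220 + 3600 = 53820 mm.
= 53.82 m.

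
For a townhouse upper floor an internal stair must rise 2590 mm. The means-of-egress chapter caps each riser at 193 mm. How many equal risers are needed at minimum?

14 risers

At most 193 each: 2590/193 = 13.42, giving 14 risers.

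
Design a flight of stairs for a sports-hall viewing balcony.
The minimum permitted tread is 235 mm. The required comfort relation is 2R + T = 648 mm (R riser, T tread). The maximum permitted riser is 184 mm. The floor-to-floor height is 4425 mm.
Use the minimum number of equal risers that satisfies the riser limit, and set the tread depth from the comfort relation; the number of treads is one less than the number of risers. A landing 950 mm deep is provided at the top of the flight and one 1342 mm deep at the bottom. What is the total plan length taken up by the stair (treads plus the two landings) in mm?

⌈4425/184⌉ = 25 risers.
R = 4425 ÷ 25 = 177 mm.
From 2R + T = 648: T = 648 − 354 = 294 mm.
Treads = 25 − 1 = 24; going = 24 × 294 = 7056 mm.
Add landings: 7056 + 950 + 1342 = 9348 mm.

9348 mm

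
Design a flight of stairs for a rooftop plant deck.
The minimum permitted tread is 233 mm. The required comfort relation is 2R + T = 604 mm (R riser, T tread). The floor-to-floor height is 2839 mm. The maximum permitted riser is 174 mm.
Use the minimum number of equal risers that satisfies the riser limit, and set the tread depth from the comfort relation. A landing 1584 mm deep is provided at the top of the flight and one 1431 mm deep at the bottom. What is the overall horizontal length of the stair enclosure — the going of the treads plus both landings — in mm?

7335 mm

⌈2839/174⌉ = 17 risers.
Each riser is 2839/17 = 167 mm (≤ 174 mm).
From 2R + T = 604: T = 604 − 334 = 270 mm.
Treads = 17 − 1 = 16; going = 16 × 270 = 4320 mm.
Enclosure = 4320 + 1584 + 1431 = 7335 mm.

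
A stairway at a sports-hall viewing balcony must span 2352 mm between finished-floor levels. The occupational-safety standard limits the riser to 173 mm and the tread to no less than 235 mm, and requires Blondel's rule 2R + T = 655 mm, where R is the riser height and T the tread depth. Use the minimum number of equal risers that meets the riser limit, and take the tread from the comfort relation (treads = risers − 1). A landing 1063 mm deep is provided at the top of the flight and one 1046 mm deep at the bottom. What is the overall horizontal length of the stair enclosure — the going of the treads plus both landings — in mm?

⌈2352/173⌉ = 14 risers.
R = 2352 ÷ 14 = 168 mm.
From 2R + T = 655: T = 655 − 336 = 319 mm.
14 risers give 13 treads; going = 13 × 319 = 4147 mm.
Add landings: 4147 + 1063 + 1046 = 6256 mm.

6256 mm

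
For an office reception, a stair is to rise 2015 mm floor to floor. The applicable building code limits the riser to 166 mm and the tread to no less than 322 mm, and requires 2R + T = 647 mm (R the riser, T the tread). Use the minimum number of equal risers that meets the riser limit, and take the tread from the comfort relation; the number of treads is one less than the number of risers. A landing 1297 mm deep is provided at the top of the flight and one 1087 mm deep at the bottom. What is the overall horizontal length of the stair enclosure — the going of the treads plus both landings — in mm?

2015 / 166 = 12.139 → round up to 13 risers.
Riser R = 2015 / 13 = 155 mm, within the 166 mm limit.
Tread T = 647 − 2 × 155 = 337 mm (≥ 322 mm).
Treads = 13 − 1 = 12; going = 12 × 337 = 4044 mm.
Enclosure = 4044 + 1297 + 1087 = 6428 mm.

6428 mm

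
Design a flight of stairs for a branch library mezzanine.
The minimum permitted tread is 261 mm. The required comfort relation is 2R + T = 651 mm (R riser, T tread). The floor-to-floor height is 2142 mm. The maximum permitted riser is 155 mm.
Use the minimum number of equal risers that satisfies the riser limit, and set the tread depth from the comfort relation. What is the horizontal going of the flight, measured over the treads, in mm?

At most 155 each: 2142/155 = 13.82, giving 14 risers.
Each riser is 2142/14 = 153 mm (≤ 155 mm).
From 2R + T = 651: T = 651 − 306 = 345 mm.
Going = (14 − 1) × 345 = 4485 mm.

4485 mm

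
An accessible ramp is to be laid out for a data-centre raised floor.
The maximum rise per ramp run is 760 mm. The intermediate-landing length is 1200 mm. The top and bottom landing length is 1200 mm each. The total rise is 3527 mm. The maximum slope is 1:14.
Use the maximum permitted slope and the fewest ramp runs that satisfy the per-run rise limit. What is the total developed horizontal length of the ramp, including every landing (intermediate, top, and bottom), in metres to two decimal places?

56.58 m

3527 / 760 = 4.641 → round up to 5 ramp runs. That means 4 intermediate landings.
Horizontal run for 3527 mm of rise at 1:14 is 3527 × 14 = 49378 mm.
4 intermediate landings contribute 4 × 1200 = 4800 mm.
Top and bottom landings: 2 × 1200 = 2400 mm.
Total = 49378 + 4800 + 2400 = 56578 mm.
= 56.58 m.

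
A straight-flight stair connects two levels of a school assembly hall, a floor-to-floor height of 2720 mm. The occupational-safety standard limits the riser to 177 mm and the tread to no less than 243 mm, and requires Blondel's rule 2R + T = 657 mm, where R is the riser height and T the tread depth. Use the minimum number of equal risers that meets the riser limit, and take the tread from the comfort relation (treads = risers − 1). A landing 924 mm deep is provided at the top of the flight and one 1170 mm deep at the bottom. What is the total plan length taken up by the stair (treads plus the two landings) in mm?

⌈2720/177⌉ = 16 risers.
Riser R = 2720 / 16 = 170 mm, within the 177 mm limit.
T = 657 − 2·170 = 317 mm, which satisfies the 243 mm minimum.
Going = (16 − 1) × 317 = 4755 mm.
Enclosure = 4755 + 924 + 1170 = 6849 mm.

6849 mm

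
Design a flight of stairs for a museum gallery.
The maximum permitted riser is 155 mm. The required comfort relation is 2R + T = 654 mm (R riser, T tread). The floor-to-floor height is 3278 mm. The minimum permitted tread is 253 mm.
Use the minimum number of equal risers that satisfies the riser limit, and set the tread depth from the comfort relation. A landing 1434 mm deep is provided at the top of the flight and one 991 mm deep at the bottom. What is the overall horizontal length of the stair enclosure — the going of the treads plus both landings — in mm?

9901 mm

3278 / 155 = 21.15, so 22 risers are needed.
R = 3278 ÷ 22 = 149 mm.
T = 654 − 2·149 = 356 mm, which satisfies the 253 mm minimum.
22 risers give 21 treads; going = 21 × 356 = 7476 mm.
Add landings: 7476 + 1434 + 991 = 9901 mm.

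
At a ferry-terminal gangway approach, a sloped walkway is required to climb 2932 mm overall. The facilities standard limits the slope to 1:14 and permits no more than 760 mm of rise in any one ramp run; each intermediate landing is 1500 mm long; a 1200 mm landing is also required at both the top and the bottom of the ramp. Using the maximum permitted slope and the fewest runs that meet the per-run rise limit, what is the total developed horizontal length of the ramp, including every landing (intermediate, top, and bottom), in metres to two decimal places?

2932 / 760 = 3.858 → round up to 4 ramp runs. That means 3 intermediate landings.
Ramp run (horizontal) at 1:14: 2932 × 14 = 41048 mm.
Intermediate landings: 3 × 1500 = 4500 mm.
Top and bottom landings: 2 × 1200 = 2400 mm.
Total = 41048 + 4500 + 2400 = 47948 mm.
= 47.95 m.

47.95 m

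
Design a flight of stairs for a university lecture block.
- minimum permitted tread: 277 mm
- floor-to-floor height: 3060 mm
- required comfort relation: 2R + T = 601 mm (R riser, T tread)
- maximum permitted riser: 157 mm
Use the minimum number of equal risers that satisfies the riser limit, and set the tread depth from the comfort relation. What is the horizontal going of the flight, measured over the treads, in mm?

At most 157 each: 3060/157 = 19.49, giving 20 risers.
R = 3060 ÷ 20 = 153 mm.
From 2R + T = 601: T = 601 − 306 = 295 mm.
Treads = 20 − 1 = 19; going = 19 × 295 = 5605 mm.

5605 mm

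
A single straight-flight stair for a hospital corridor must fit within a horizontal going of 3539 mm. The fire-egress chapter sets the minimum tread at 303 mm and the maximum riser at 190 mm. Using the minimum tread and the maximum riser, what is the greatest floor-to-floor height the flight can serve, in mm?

2280 mm

Treads that fit: ⌊3539 / 303⌋ = 11.
Risers = treads + 1 = 12.
Maximum height = 12 × 190 = 2280 mm.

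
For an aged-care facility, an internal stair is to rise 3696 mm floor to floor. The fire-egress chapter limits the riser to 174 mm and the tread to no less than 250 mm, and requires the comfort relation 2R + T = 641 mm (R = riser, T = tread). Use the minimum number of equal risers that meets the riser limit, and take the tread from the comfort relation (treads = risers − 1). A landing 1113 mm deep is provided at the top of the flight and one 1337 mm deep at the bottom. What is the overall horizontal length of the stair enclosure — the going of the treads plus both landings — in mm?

8855 mm

3696 / 174 = 21.24, so 22 risers are needed.
Riser R = 3696 / 22 = 168 mm, within the 174 mm limit.
From 2R + T = 641: T = 641 − 336 = 305 mm.
22 risers give 21 treads; going = 21 × 305 = 6405 mm.
Add landings: 6405 + 1113 + 1337 = 8855 mm.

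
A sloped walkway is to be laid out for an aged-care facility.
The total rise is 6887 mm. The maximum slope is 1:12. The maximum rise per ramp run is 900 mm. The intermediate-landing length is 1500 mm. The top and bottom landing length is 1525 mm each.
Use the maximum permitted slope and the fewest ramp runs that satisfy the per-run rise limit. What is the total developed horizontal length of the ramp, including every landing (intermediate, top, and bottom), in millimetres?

96194 mm

6887 / 900 = 7.652 → round up to 8 ramp runs. That means 7 intermediate landings.
Horizontal run for 6887 mm of rise at 1:12 is 6887 × 12 = 82644 mm.
Intermediate landings: 7 × 1500 = 10500 mm.
Top and bottom landings: 2 × 1525 = 3050 mm.
Total = 82644 + 10500 + 3050 = 96194 mm.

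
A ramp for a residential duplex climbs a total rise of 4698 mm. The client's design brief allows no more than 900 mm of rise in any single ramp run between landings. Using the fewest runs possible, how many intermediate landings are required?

5 intermediate landings

4698 / 900 = 5.22, so 6 ramp runs are needed.
6 runs are separated by 5 intermediate landings.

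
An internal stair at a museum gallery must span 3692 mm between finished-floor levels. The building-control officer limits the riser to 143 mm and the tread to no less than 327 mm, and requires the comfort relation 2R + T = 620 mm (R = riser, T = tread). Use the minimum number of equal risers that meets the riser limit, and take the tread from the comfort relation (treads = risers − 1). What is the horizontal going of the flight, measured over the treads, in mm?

3692 / 143 = 25.818 → round up to 26 risers.
Riser R = 3692 / 26 = 142 mm, within the 143 mm limit.
T = 620 − 2·142 = 336 mm, which satisfies the 327 mm minimum.
Treads = 26 − 1 = 25; going = 25 × 336 = 8400 mm.

8400 mm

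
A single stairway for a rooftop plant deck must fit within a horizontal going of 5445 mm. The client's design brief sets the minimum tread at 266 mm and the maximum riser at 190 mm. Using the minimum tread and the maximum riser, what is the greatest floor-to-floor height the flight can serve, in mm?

3990 mm

Treads that fit: ⌊5445 / 266⌋ = 20.
Risers = treads + 1 = 21.
Maximum height = 21 × 190 = 3990 mm.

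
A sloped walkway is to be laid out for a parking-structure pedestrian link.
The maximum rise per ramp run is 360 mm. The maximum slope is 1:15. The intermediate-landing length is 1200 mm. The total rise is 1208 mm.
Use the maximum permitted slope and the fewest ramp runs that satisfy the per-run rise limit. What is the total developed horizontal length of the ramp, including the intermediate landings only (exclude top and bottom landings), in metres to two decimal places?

At most 360 each: 1208/360 = 3.36, giving 4 ramp runs. That means 3 intermediate landings.
Horizontal run for 1208 mm of rise at 1:15 is 1208 × 15 = 18120 mm.
3 intermediate landings contribute 3 × 1200 = 3600 mm.
Total developed length = 18120 + 3600 = 21720 mm.
= 21.72 m.

21.72 m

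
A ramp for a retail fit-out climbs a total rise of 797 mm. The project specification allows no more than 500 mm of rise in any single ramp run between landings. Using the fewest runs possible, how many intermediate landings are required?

797 / 500 = 1.594 → round up to 2 ramp runs.
2 runs are separated by 1 intermediate landings.

1 intermediate landings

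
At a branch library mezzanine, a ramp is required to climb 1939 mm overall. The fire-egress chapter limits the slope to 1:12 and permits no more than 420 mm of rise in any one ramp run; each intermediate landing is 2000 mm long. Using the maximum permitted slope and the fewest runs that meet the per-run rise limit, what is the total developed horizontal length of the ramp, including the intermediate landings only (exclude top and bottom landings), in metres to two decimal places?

1939 / 420 = 4.62, so 5 ramp runs are needed. That means 4 intermediate landings.
Horizontal run for 1939 mm of rise at 1:12 is 1939 × 12 = 23268 mm.
Intermediate landings: 4 × 2000 = 8000 mm.
Total developed length = 23268 + 8000 = 31268 mm.
= 31.27 m.

31.27 m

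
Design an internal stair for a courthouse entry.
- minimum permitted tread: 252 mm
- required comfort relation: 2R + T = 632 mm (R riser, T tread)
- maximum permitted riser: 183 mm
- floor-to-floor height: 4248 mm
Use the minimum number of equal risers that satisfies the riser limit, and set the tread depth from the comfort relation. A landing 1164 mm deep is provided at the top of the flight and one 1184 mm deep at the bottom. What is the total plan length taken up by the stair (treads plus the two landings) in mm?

4248 / 183 = 23.21, so 24 risers are needed.
Each riser is 4248/24 = 177 mm (≤ 183 mm).
Tread T = 632 − 2 × 177 = 278 mm (≥ 252 mm).
Treads = 24 − 1 = 23; going = 23 × 278 = 6394 mm.
Add landings: 6394 + 1164 + 1184 = 8742 mm.

8742 mm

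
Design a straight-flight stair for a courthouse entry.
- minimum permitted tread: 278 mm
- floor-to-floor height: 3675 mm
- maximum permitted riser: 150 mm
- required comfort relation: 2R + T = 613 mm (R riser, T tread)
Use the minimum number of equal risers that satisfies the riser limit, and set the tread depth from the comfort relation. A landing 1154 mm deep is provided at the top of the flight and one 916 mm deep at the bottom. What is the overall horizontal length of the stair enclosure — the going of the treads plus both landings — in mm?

⌈3675/150⌉ = 25 risers.
Riser R = 3675 / 25 = 147 mm, within the 150 mm limit.
Tread T = 613 − 2 × 147 = 319 mm (≥ 278 mm).
Treads = 25 − 1 = 24; going = 24 × 319 = 7656 mm.
Add landings: 7656 + 1154 + 916 = 9726 mm.

9726 mm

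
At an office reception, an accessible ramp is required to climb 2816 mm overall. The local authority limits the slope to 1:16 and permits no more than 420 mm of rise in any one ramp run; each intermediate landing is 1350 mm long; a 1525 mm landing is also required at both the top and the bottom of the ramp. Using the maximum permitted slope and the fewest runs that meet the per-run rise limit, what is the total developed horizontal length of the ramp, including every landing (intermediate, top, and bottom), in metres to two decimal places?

2816 / 420 = 6.70, so 7 ramp runs are needed. That means 6 intermediate landings.
Horizontal run for 2816 mm of rise at 1:16 is 2816 × 16 = 45056 mm.
Intermediate landings: 6 × 1350 = 8100 mm.
Top and bottom landings: 2 × 1525 = 3050 mm.
Total = 45056 + 8100 + 3050 = 56206 mm.
= 56.21 m.

56.21 m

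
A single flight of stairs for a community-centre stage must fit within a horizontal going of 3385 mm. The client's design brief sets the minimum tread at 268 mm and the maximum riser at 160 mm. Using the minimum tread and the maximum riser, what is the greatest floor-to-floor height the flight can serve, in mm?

Treads that fit: ⌊3385 / 268⌋ = 12.
Risers = treads + 1 = 13.
Maximum height = 13 × 160 = 2080 mm.

2080 mm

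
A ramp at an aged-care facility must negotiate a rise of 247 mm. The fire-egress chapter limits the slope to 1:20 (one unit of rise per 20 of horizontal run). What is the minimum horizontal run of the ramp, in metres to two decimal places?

4.94 m

At 1:20 the run is 20 × 247 = 4940 mm.
4940 mm = 4.94 m.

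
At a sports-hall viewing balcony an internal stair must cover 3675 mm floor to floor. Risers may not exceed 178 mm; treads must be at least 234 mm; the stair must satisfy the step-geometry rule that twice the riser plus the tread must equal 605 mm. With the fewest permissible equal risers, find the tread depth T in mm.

255 mm

⌈3675/178⌉ = 21 risers.
R = 3675 ÷ 21 = 175 mm.
From 2R + T = 605: T = 605 − 350 = 255 mm.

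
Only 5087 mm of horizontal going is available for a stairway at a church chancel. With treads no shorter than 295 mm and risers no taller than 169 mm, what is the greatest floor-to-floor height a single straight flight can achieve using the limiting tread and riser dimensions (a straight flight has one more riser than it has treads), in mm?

3042 mm

Treads that fit: ⌊5087 / 295⌋ = 17.
Risers = treads + 1 = 18.
Maximum height = 18 × 169 = 3042 mm.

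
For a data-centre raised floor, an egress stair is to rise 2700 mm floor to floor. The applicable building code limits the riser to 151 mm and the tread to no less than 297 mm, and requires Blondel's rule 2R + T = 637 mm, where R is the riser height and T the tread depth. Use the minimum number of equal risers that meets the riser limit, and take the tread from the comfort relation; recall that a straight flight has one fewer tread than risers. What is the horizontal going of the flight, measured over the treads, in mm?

2700 / 151 = 17.88, so 18 risers are needed.
Each riser is 2700/18 = 150 mm (≤ 151 mm).
Tread T = 637 − 2 × 150 = 337 mm (≥ 297 mm).
18 risers give 17 treads; going = 17 × 337 = 5729 mm.

5729 mm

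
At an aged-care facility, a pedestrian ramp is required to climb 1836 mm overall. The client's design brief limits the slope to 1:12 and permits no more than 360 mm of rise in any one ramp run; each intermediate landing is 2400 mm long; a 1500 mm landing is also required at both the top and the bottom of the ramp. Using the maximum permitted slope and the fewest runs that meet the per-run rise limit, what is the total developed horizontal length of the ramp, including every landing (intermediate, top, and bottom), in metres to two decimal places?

1836 / 360 = 5.100 → round up to 6 ramp runs. That means 5 intermediate landings.
Ramp run (horizontal) at 1:12: 1836 × 12 = 22032 mm.
5 intermediate landings contribute 5 × 2400 = 12000 mm.
Top and bottom landings: 2 × 1500 = 3000 mm.
Total = 22032 + 12000 + 3000 = 37032 mm.
= 37.03 m.

37.03 m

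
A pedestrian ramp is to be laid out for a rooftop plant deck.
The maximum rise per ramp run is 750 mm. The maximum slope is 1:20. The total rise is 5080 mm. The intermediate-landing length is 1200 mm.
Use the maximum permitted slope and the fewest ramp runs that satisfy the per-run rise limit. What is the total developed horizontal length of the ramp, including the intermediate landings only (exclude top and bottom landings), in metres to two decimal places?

At most 750 each: 5080/750 = 6.77, giving 7 ramp runs. That means 6 intermediate landings.
Ramp run (horizontal) at 1:20: 5080 × 20 = 101600 mm.
6 intermediate landings contribute 6 × 1200 = 7200 mm.
Developed length = 101600 + 7200 = 108800 mm.
= 108.80 m.

108.80 m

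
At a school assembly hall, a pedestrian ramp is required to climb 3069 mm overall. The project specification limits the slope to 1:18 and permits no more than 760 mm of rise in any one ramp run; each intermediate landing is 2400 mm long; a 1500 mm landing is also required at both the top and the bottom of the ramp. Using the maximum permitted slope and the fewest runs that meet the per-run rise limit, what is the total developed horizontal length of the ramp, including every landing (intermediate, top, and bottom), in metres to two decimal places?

⌈3069/760⌉ = 5 ramp runs. That means 4 intermediate landings.
Horizontal run for 3069 mm of rise at 1:18 is 3069 × 18 = 55242 mm.
4 intermediate landings contribute 4 × 2400 = 9600 mm.
Top and bottom landings: 2 × 1500 = 3000 mm.
Total = 55242 + 9600 + 3000 = 67842 mm.
= 67.84 m.

67.84 m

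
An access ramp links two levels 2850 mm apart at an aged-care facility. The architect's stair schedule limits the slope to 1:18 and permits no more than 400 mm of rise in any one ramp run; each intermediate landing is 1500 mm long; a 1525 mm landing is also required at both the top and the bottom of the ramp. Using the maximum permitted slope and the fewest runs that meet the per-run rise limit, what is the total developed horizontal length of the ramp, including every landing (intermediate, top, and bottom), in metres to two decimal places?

64.85 m

At most 400 each: 2850/400 = 7.12, giving 8 ramp runs. That means 7 intermediate landings.
Ramp run (horizontal) at 1:18: 2850 × 18 = 51300 mm.
Intermediate landings: 7 × 1500 = 10500 mm.
Top and bottom landings: 2 × 1525 = 3050 mm.
Total = 51300 + 10500 + 3050 = 64850 mm.
= 64.85 m.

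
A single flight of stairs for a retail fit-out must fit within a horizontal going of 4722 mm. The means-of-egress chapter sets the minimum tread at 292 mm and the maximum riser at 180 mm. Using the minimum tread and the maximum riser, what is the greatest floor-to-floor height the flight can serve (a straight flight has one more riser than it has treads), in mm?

3060 mm

4722 / 292 = 16.17, so 16 treads fit.
Risers = treads + 1 = 17.
Maximum height = 17 × 180 = 3060 mm.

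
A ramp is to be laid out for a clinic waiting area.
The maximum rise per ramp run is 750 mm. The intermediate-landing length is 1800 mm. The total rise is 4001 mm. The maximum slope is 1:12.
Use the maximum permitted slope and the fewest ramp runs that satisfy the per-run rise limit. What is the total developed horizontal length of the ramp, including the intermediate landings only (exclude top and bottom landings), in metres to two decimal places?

4001 / 750 = 5.335 → round up to 6 ramp runs. That means 5 intermediate landings.
Ramp run (horizontal) at 1:12: 4001 × 12 = 48012 mm.
5 intermediate landings contribute 5 × 1800 = 9000 mm.
Total developed length = 48012 + 9000 = 57012 mm.
= 57.01 m.

57.01 m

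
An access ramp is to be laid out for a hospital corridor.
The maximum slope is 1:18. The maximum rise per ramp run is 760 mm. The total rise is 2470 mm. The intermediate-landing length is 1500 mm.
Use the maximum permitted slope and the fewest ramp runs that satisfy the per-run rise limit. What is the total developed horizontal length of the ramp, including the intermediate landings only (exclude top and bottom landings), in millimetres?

2470 / 760 = 3.25, so 4 ramp runs are needed. That means 3 intermediate landings.
Ramp run (horizontal) at 1:18: 2470 × 18 = 44460 mm.
3 intermediate landings contribute 3 × 1500 = 4500 mm.
Total developed length = 44460 + 4500 = 48960 mm.

48960 mm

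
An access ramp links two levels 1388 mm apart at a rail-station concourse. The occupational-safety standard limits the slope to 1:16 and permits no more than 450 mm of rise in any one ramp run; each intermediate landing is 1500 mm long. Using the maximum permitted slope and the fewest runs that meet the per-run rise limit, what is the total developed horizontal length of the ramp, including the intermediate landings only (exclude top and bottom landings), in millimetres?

26708 mm

⌈1388/450⌉ = 4 ramp runs. That means 3 intermediate landings.
Horizontal run for 1388 mm of rise at 1:16 is 1388 × 16 = 22208 mm.
3 intermediate landings contribute 3 × 1500 = 4500 mm.
Total developed length = 22208 + 4500 = 26708 mm.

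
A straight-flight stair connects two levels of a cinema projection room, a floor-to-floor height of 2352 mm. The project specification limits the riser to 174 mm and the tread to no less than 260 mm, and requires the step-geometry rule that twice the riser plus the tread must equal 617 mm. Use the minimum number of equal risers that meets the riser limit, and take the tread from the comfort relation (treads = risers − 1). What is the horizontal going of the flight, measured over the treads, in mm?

2352 / 174 = 13.517 → round up to 14 risers.
Riser R = 2352 / 14 = 168 mm, within the 174 mm limit.
From 2R + T = 617: T = 617 − 336 = 281 mm.
Going = (14 − 1) × 281 = 3653 mm.

3653 mm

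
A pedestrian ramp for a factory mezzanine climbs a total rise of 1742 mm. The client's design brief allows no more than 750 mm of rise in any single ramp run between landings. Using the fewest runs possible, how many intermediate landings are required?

2 intermediate landings

⌈1742/750⌉ = 3 ramp runs.
3 runs are separated by 2 intermediate landings.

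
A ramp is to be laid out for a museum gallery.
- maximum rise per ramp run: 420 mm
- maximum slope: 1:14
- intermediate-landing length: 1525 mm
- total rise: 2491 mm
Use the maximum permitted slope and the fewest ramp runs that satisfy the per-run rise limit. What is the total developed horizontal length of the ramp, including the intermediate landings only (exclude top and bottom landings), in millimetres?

42499 mm

2491 / 420 = 5.93, so 6 ramp runs are needed. That means 5 intermediate landings.
Horizontal run for 2491 mm of rise at 1:14 is 2491 × 14 = 34874 mm.
5 intermediate landings contribute 5 × 1525 = 7625 mm.
Total developed length = 34874 + 7625 = 42499 mm.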